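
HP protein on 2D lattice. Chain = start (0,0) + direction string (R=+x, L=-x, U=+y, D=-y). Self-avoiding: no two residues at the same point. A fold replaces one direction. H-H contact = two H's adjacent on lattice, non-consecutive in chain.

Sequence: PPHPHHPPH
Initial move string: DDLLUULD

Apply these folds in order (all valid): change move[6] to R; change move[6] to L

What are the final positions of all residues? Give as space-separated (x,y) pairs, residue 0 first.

Answer: (0,0) (0,-1) (0,-2) (-1,-2) (-2,-2) (-2,-1) (-2,0) (-3,0) (-3,-1)

Derivation:
Initial moves: DDLLUULD
Fold: move[6]->R => DDLLUURD (positions: [(0, 0), (0, -1), (0, -2), (-1, -2), (-2, -2), (-2, -1), (-2, 0), (-1, 0), (-1, -1)])
Fold: move[6]->L => DDLLUULD (positions: [(0, 0), (0, -1), (0, -2), (-1, -2), (-2, -2), (-2, -1), (-2, 0), (-3, 0), (-3, -1)])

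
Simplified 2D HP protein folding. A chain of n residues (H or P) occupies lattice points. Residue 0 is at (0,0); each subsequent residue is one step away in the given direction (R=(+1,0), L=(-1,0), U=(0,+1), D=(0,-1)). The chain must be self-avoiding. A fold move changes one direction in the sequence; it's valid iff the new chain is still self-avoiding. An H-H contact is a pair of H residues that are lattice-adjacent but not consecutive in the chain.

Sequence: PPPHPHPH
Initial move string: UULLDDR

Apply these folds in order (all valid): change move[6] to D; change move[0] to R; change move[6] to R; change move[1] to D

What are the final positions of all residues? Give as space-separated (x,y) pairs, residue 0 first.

Answer: (0,0) (1,0) (1,-1) (0,-1) (-1,-1) (-1,-2) (-1,-3) (0,-3)

Derivation:
Initial moves: UULLDDR
Fold: move[6]->D => UULLDDD (positions: [(0, 0), (0, 1), (0, 2), (-1, 2), (-2, 2), (-2, 1), (-2, 0), (-2, -1)])
Fold: move[0]->R => RULLDDD (positions: [(0, 0), (1, 0), (1, 1), (0, 1), (-1, 1), (-1, 0), (-1, -1), (-1, -2)])
Fold: move[6]->R => RULLDDR (positions: [(0, 0), (1, 0), (1, 1), (0, 1), (-1, 1), (-1, 0), (-1, -1), (0, -1)])
Fold: move[1]->D => RDLLDDR (positions: [(0, 0), (1, 0), (1, -1), (0, -1), (-1, -1), (-1, -2), (-1, -3), (0, -3)])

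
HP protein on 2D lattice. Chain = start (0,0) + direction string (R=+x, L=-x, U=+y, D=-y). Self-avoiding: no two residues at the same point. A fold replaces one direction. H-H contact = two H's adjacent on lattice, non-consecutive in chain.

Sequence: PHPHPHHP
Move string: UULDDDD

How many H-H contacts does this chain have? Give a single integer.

Positions: [(0, 0), (0, 1), (0, 2), (-1, 2), (-1, 1), (-1, 0), (-1, -1), (-1, -2)]
No H-H contacts found.

Answer: 0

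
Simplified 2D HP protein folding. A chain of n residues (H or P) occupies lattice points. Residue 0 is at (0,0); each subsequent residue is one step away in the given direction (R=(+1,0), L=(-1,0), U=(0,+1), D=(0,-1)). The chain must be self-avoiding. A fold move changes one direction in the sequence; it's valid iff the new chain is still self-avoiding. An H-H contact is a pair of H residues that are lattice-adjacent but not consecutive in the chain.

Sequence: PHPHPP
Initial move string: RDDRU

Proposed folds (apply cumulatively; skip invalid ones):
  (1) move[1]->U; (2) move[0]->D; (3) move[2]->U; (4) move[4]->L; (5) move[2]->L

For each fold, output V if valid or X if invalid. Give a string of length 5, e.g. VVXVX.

Answer: XVXXX

Derivation:
Initial: RDDRU -> [(0, 0), (1, 0), (1, -1), (1, -2), (2, -2), (2, -1)]
Fold 1: move[1]->U => RUDRU INVALID (collision), skipped
Fold 2: move[0]->D => DDDRU VALID
Fold 3: move[2]->U => DDURU INVALID (collision), skipped
Fold 4: move[4]->L => DDDRL INVALID (collision), skipped
Fold 5: move[2]->L => DDLRU INVALID (collision), skipped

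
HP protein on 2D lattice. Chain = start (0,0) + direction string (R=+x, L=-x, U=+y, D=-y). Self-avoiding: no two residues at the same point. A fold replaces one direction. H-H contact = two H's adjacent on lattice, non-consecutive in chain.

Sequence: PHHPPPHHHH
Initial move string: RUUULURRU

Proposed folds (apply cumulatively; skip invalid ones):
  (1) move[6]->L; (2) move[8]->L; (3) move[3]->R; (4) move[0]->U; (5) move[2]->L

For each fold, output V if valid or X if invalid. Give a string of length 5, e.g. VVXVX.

Initial: RUUULURRU -> [(0, 0), (1, 0), (1, 1), (1, 2), (1, 3), (0, 3), (0, 4), (1, 4), (2, 4), (2, 5)]
Fold 1: move[6]->L => RUUULULRU INVALID (collision), skipped
Fold 2: move[8]->L => RUUULURRL INVALID (collision), skipped
Fold 3: move[3]->R => RUURLURRU INVALID (collision), skipped
Fold 4: move[0]->U => UUUULURRU VALID
Fold 5: move[2]->L => UULULURRU VALID

Answer: XXXVV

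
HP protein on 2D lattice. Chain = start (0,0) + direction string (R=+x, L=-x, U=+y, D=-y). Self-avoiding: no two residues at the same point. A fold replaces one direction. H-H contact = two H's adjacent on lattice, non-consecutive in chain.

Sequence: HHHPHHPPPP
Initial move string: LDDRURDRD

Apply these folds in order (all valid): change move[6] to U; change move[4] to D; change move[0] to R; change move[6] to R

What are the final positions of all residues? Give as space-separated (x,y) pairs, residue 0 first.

Answer: (0,0) (1,0) (1,-1) (1,-2) (2,-2) (2,-3) (3,-3) (4,-3) (5,-3) (5,-4)

Derivation:
Initial moves: LDDRURDRD
Fold: move[6]->U => LDDRURURD (positions: [(0, 0), (-1, 0), (-1, -1), (-1, -2), (0, -2), (0, -1), (1, -1), (1, 0), (2, 0), (2, -1)])
Fold: move[4]->D => LDDRDRURD (positions: [(0, 0), (-1, 0), (-1, -1), (-1, -2), (0, -2), (0, -3), (1, -3), (1, -2), (2, -2), (2, -3)])
Fold: move[0]->R => RDDRDRURD (positions: [(0, 0), (1, 0), (1, -1), (1, -2), (2, -2), (2, -3), (3, -3), (3, -2), (4, -2), (4, -3)])
Fold: move[6]->R => RDDRDRRRD (positions: [(0, 0), (1, 0), (1, -1), (1, -2), (2, -2), (2, -3), (3, -3), (4, -3), (5, -3), (5, -4)])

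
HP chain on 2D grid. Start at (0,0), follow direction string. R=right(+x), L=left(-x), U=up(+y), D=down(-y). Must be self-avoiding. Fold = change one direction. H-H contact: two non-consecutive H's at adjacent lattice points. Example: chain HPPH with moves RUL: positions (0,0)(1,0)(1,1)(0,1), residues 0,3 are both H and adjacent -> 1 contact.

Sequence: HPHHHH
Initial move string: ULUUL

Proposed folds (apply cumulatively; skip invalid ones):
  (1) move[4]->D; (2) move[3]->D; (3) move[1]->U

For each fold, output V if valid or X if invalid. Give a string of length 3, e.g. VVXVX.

Answer: XXV

Derivation:
Initial: ULUUL -> [(0, 0), (0, 1), (-1, 1), (-1, 2), (-1, 3), (-2, 3)]
Fold 1: move[4]->D => ULUUD INVALID (collision), skipped
Fold 2: move[3]->D => ULUDL INVALID (collision), skipped
Fold 3: move[1]->U => UUUUL VALID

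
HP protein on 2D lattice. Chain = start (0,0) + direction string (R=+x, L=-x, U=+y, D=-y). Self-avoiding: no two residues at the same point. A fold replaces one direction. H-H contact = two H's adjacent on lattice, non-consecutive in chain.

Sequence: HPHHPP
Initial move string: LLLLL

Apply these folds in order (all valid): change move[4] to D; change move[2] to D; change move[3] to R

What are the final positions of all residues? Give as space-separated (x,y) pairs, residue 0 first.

Initial moves: LLLLL
Fold: move[4]->D => LLLLD (positions: [(0, 0), (-1, 0), (-2, 0), (-3, 0), (-4, 0), (-4, -1)])
Fold: move[2]->D => LLDLD (positions: [(0, 0), (-1, 0), (-2, 0), (-2, -1), (-3, -1), (-3, -2)])
Fold: move[3]->R => LLDRD (positions: [(0, 0), (-1, 0), (-2, 0), (-2, -1), (-1, -1), (-1, -2)])

Answer: (0,0) (-1,0) (-2,0) (-2,-1) (-1,-1) (-1,-2)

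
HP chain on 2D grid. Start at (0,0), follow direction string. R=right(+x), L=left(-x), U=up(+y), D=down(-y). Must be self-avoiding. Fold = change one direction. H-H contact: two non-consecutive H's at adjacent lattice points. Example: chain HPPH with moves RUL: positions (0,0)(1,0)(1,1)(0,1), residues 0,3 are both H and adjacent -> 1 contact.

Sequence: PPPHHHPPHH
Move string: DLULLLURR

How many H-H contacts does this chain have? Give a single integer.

Positions: [(0, 0), (0, -1), (-1, -1), (-1, 0), (-2, 0), (-3, 0), (-4, 0), (-4, 1), (-3, 1), (-2, 1)]
H-H contact: residue 4 @(-2,0) - residue 9 @(-2, 1)
H-H contact: residue 5 @(-3,0) - residue 8 @(-3, 1)

Answer: 2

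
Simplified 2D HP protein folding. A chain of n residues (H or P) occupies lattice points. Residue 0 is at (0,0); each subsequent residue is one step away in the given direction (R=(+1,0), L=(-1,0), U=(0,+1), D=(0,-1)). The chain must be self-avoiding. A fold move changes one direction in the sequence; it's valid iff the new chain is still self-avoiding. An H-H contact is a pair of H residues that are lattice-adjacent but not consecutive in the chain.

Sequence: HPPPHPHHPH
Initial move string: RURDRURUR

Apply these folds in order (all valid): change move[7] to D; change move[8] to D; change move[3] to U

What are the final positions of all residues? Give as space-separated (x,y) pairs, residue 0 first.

Initial moves: RURDRURUR
Fold: move[7]->D => RURDRURDR (positions: [(0, 0), (1, 0), (1, 1), (2, 1), (2, 0), (3, 0), (3, 1), (4, 1), (4, 0), (5, 0)])
Fold: move[8]->D => RURDRURDD (positions: [(0, 0), (1, 0), (1, 1), (2, 1), (2, 0), (3, 0), (3, 1), (4, 1), (4, 0), (4, -1)])
Fold: move[3]->U => RURURURDD (positions: [(0, 0), (1, 0), (1, 1), (2, 1), (2, 2), (3, 2), (3, 3), (4, 3), (4, 2), (4, 1)])

Answer: (0,0) (1,0) (1,1) (2,1) (2,2) (3,2) (3,3) (4,3) (4,2) (4,1)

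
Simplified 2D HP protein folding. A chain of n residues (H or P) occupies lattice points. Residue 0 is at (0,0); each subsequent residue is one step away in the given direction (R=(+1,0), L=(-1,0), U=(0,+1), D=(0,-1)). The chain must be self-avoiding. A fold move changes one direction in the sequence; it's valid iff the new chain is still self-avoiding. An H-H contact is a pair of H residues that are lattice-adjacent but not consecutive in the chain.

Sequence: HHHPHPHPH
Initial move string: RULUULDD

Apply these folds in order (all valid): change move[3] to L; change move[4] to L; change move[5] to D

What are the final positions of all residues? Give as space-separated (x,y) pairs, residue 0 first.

Initial moves: RULUULDD
Fold: move[3]->L => RULLULDD (positions: [(0, 0), (1, 0), (1, 1), (0, 1), (-1, 1), (-1, 2), (-2, 2), (-2, 1), (-2, 0)])
Fold: move[4]->L => RULLLLDD (positions: [(0, 0), (1, 0), (1, 1), (0, 1), (-1, 1), (-2, 1), (-3, 1), (-3, 0), (-3, -1)])
Fold: move[5]->D => RULLLDDD (positions: [(0, 0), (1, 0), (1, 1), (0, 1), (-1, 1), (-2, 1), (-2, 0), (-2, -1), (-2, -2)])

Answer: (0,0) (1,0) (1,1) (0,1) (-1,1) (-2,1) (-2,0) (-2,-1) (-2,-2)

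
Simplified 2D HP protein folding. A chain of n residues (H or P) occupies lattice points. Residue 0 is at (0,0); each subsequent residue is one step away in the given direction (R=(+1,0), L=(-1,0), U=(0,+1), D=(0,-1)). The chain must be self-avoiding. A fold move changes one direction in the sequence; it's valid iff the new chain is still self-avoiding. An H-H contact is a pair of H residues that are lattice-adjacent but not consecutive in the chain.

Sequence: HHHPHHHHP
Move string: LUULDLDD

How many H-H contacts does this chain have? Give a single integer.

Positions: [(0, 0), (-1, 0), (-1, 1), (-1, 2), (-2, 2), (-2, 1), (-3, 1), (-3, 0), (-3, -1)]
H-H contact: residue 2 @(-1,1) - residue 5 @(-2, 1)

Answer: 1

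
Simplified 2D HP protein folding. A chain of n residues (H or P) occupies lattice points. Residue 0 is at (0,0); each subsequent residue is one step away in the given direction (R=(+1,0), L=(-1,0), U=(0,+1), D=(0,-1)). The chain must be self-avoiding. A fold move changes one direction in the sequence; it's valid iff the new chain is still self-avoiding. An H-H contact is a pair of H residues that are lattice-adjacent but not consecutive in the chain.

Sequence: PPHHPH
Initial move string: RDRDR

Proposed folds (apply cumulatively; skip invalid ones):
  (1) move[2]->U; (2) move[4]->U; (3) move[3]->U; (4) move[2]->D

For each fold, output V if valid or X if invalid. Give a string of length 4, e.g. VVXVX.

Initial: RDRDR -> [(0, 0), (1, 0), (1, -1), (2, -1), (2, -2), (3, -2)]
Fold 1: move[2]->U => RDUDR INVALID (collision), skipped
Fold 2: move[4]->U => RDRDU INVALID (collision), skipped
Fold 3: move[3]->U => RDRUR VALID
Fold 4: move[2]->D => RDDUR INVALID (collision), skipped

Answer: XXVX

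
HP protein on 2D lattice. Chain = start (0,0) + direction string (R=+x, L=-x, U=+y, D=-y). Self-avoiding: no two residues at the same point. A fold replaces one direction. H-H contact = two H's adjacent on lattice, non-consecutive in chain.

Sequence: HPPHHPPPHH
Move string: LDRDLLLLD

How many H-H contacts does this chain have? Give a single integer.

Answer: 1

Derivation:
Positions: [(0, 0), (-1, 0), (-1, -1), (0, -1), (0, -2), (-1, -2), (-2, -2), (-3, -2), (-4, -2), (-4, -3)]
H-H contact: residue 0 @(0,0) - residue 3 @(0, -1)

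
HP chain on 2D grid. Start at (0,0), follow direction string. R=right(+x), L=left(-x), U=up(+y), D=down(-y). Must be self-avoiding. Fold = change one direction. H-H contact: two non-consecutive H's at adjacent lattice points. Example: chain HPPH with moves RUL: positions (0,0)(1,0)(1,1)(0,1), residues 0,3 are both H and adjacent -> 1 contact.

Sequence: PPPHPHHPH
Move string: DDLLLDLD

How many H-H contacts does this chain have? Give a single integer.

Answer: 0

Derivation:
Positions: [(0, 0), (0, -1), (0, -2), (-1, -2), (-2, -2), (-3, -2), (-3, -3), (-4, -3), (-4, -4)]
No H-H contacts found.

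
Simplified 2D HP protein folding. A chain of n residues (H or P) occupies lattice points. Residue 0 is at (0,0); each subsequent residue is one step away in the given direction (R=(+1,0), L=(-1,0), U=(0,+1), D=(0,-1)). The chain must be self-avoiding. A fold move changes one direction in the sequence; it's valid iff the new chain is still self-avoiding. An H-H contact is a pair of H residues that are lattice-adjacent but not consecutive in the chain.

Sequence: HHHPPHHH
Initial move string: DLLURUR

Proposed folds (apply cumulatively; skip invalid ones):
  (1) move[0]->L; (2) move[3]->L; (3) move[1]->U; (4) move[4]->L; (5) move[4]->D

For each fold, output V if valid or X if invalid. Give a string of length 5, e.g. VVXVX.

Initial: DLLURUR -> [(0, 0), (0, -1), (-1, -1), (-2, -1), (-2, 0), (-1, 0), (-1, 1), (0, 1)]
Fold 1: move[0]->L => LLLURUR VALID
Fold 2: move[3]->L => LLLLRUR INVALID (collision), skipped
Fold 3: move[1]->U => LULURUR VALID
Fold 4: move[4]->L => LULULUR VALID
Fold 5: move[4]->D => LULUDUR INVALID (collision), skipped

Answer: VXVVX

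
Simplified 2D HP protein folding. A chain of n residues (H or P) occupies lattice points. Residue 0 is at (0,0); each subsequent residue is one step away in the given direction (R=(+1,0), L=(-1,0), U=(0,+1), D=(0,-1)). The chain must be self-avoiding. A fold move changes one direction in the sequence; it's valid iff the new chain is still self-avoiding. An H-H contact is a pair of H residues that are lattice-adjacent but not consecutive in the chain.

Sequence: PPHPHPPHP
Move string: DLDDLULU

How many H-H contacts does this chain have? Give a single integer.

Positions: [(0, 0), (0, -1), (-1, -1), (-1, -2), (-1, -3), (-2, -3), (-2, -2), (-3, -2), (-3, -1)]
No H-H contacts found.

Answer: 0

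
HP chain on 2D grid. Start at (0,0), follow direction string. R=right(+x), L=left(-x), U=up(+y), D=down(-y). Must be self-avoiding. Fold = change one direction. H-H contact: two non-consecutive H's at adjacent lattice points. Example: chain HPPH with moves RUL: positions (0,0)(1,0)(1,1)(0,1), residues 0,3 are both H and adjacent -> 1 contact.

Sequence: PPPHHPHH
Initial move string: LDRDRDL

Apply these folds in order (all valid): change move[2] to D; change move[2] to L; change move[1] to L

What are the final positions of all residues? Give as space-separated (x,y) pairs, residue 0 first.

Initial moves: LDRDRDL
Fold: move[2]->D => LDDDRDL (positions: [(0, 0), (-1, 0), (-1, -1), (-1, -2), (-1, -3), (0, -3), (0, -4), (-1, -4)])
Fold: move[2]->L => LDLDRDL (positions: [(0, 0), (-1, 0), (-1, -1), (-2, -1), (-2, -2), (-1, -2), (-1, -3), (-2, -3)])
Fold: move[1]->L => LLLDRDL (positions: [(0, 0), (-1, 0), (-2, 0), (-3, 0), (-3, -1), (-2, -1), (-2, -2), (-3, -2)])

Answer: (0,0) (-1,0) (-2,0) (-3,0) (-3,-1) (-2,-1) (-2,-2) (-3,-2)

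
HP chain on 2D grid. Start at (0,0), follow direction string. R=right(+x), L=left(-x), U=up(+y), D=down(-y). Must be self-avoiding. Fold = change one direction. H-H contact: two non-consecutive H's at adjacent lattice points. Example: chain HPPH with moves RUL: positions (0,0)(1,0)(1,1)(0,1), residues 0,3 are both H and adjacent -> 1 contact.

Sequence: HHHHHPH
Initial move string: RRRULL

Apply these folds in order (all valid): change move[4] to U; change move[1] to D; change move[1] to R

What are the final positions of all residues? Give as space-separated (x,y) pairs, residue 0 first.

Initial moves: RRRULL
Fold: move[4]->U => RRRUUL (positions: [(0, 0), (1, 0), (2, 0), (3, 0), (3, 1), (3, 2), (2, 2)])
Fold: move[1]->D => RDRUUL (positions: [(0, 0), (1, 0), (1, -1), (2, -1), (2, 0), (2, 1), (1, 1)])
Fold: move[1]->R => RRRUUL (positions: [(0, 0), (1, 0), (2, 0), (3, 0), (3, 1), (3, 2), (2, 2)])

Answer: (0,0) (1,0) (2,0) (3,0) (3,1) (3,2) (2,2)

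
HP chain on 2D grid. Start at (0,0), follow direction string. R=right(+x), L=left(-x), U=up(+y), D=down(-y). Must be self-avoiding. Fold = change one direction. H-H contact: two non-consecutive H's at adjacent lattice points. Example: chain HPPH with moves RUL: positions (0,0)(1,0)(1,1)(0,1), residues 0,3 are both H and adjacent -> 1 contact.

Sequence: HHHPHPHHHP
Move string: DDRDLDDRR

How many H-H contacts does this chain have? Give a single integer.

Positions: [(0, 0), (0, -1), (0, -2), (1, -2), (1, -3), (0, -3), (0, -4), (0, -5), (1, -5), (2, -5)]
No H-H contacts found.

Answer: 0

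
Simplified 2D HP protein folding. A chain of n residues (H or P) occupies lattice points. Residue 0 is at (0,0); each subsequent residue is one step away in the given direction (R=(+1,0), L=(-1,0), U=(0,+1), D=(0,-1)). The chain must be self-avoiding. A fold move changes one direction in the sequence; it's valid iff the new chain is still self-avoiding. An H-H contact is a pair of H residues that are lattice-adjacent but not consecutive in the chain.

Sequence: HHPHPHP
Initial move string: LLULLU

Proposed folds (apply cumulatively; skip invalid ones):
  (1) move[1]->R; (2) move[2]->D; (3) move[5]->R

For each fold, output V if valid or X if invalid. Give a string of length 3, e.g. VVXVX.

Initial: LLULLU -> [(0, 0), (-1, 0), (-2, 0), (-2, 1), (-3, 1), (-4, 1), (-4, 2)]
Fold 1: move[1]->R => LRULLU INVALID (collision), skipped
Fold 2: move[2]->D => LLDLLU VALID
Fold 3: move[5]->R => LLDLLR INVALID (collision), skipped

Answer: XVX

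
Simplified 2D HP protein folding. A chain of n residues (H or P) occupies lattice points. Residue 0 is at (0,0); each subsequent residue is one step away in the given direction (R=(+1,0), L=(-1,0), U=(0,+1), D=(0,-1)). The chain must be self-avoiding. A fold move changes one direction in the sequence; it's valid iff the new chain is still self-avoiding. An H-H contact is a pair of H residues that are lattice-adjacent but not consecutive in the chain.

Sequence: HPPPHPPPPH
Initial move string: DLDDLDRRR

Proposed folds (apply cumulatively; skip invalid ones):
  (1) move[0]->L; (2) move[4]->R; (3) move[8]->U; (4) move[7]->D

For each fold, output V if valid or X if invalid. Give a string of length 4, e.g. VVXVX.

Answer: VVVX

Derivation:
Initial: DLDDLDRRR -> [(0, 0), (0, -1), (-1, -1), (-1, -2), (-1, -3), (-2, -3), (-2, -4), (-1, -4), (0, -4), (1, -4)]
Fold 1: move[0]->L => LLDDLDRRR VALID
Fold 2: move[4]->R => LLDDRDRRR VALID
Fold 3: move[8]->U => LLDDRDRRU VALID
Fold 4: move[7]->D => LLDDRDRDU INVALID (collision), skipped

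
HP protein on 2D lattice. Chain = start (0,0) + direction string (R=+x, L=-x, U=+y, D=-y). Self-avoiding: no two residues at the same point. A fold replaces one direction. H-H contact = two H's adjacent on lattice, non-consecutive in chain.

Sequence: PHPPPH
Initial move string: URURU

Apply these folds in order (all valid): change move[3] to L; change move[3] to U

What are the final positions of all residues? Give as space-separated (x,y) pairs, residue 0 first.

Answer: (0,0) (0,1) (1,1) (1,2) (1,3) (1,4)

Derivation:
Initial moves: URURU
Fold: move[3]->L => URULU (positions: [(0, 0), (0, 1), (1, 1), (1, 2), (0, 2), (0, 3)])
Fold: move[3]->U => URUUU (positions: [(0, 0), (0, 1), (1, 1), (1, 2), (1, 3), (1, 4)])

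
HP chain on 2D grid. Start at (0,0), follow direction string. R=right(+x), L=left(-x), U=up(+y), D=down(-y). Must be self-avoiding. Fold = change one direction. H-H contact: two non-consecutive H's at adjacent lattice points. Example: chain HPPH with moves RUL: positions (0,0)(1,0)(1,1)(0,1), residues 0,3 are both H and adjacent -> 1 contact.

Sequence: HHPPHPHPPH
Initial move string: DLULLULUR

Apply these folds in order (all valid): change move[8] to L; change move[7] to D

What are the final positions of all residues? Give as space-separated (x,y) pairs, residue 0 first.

Initial moves: DLULLULUR
Fold: move[8]->L => DLULLULUL (positions: [(0, 0), (0, -1), (-1, -1), (-1, 0), (-2, 0), (-3, 0), (-3, 1), (-4, 1), (-4, 2), (-5, 2)])
Fold: move[7]->D => DLULLULDL (positions: [(0, 0), (0, -1), (-1, -1), (-1, 0), (-2, 0), (-3, 0), (-3, 1), (-4, 1), (-4, 0), (-5, 0)])

Answer: (0,0) (0,-1) (-1,-1) (-1,0) (-2,0) (-3,0) (-3,1) (-4,1) (-4,0) (-5,0)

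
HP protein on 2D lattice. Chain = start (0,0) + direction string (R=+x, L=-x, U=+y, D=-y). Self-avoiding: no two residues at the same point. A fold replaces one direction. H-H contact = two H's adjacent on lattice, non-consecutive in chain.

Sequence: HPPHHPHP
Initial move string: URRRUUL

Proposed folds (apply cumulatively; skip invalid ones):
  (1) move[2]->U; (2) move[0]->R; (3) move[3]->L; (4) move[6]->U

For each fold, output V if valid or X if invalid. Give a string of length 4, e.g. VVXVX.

Initial: URRRUUL -> [(0, 0), (0, 1), (1, 1), (2, 1), (3, 1), (3, 2), (3, 3), (2, 3)]
Fold 1: move[2]->U => URURUUL VALID
Fold 2: move[0]->R => RRURUUL VALID
Fold 3: move[3]->L => RRULUUL VALID
Fold 4: move[6]->U => RRULUUU VALID

Answer: VVVV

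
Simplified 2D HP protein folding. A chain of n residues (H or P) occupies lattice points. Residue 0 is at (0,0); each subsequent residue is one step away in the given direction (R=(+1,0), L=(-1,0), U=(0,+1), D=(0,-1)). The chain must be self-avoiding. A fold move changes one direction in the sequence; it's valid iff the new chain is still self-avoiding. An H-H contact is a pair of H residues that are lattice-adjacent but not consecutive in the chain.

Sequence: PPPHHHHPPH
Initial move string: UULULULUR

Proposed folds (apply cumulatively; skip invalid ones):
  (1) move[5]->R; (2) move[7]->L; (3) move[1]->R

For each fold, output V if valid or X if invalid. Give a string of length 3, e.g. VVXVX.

Answer: XXX

Derivation:
Initial: UULULULUR -> [(0, 0), (0, 1), (0, 2), (-1, 2), (-1, 3), (-2, 3), (-2, 4), (-3, 4), (-3, 5), (-2, 5)]
Fold 1: move[5]->R => UULULRLUR INVALID (collision), skipped
Fold 2: move[7]->L => UULULULLR INVALID (collision), skipped
Fold 3: move[1]->R => URLULULUR INVALID (collision), skipped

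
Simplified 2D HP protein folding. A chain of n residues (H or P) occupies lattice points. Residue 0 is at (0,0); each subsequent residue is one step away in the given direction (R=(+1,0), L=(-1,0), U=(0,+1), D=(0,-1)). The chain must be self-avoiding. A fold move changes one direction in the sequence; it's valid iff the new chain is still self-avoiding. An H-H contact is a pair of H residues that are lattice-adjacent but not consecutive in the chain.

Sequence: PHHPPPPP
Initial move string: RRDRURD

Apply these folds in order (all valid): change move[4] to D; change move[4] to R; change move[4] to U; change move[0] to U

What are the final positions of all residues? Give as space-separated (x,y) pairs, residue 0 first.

Answer: (0,0) (0,1) (1,1) (1,0) (2,0) (2,1) (3,1) (3,0)

Derivation:
Initial moves: RRDRURD
Fold: move[4]->D => RRDRDRD (positions: [(0, 0), (1, 0), (2, 0), (2, -1), (3, -1), (3, -2), (4, -2), (4, -3)])
Fold: move[4]->R => RRDRRRD (positions: [(0, 0), (1, 0), (2, 0), (2, -1), (3, -1), (4, -1), (5, -1), (5, -2)])
Fold: move[4]->U => RRDRURD (positions: [(0, 0), (1, 0), (2, 0), (2, -1), (3, -1), (3, 0), (4, 0), (4, -1)])
Fold: move[0]->U => URDRURD (positions: [(0, 0), (0, 1), (1, 1), (1, 0), (2, 0), (2, 1), (3, 1), (3, 0)])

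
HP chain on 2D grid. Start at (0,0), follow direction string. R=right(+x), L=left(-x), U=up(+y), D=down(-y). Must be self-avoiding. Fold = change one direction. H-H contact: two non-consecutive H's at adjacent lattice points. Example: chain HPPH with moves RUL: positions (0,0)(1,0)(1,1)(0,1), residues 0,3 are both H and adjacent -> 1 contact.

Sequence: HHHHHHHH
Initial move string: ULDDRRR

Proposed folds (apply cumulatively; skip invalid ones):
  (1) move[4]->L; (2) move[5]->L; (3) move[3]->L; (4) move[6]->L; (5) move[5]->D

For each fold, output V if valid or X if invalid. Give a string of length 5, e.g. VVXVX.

Initial: ULDDRRR -> [(0, 0), (0, 1), (-1, 1), (-1, 0), (-1, -1), (0, -1), (1, -1), (2, -1)]
Fold 1: move[4]->L => ULDDLRR INVALID (collision), skipped
Fold 2: move[5]->L => ULDDRLR INVALID (collision), skipped
Fold 3: move[3]->L => ULDLRRR INVALID (collision), skipped
Fold 4: move[6]->L => ULDDRRL INVALID (collision), skipped
Fold 5: move[5]->D => ULDDRDR VALID

Answer: XXXXV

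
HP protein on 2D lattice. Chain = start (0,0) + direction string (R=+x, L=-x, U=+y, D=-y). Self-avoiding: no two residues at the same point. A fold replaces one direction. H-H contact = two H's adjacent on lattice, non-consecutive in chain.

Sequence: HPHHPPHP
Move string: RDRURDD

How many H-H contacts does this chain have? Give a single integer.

Positions: [(0, 0), (1, 0), (1, -1), (2, -1), (2, 0), (3, 0), (3, -1), (3, -2)]
H-H contact: residue 3 @(2,-1) - residue 6 @(3, -1)

Answer: 1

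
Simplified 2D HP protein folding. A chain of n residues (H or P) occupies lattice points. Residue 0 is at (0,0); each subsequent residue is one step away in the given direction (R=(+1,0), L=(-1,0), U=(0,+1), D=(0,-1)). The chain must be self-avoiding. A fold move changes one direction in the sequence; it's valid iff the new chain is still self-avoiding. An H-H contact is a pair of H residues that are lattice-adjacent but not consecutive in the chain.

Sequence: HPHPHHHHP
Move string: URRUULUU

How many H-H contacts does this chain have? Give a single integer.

Answer: 0

Derivation:
Positions: [(0, 0), (0, 1), (1, 1), (2, 1), (2, 2), (2, 3), (1, 3), (1, 4), (1, 5)]
No H-H contacts found.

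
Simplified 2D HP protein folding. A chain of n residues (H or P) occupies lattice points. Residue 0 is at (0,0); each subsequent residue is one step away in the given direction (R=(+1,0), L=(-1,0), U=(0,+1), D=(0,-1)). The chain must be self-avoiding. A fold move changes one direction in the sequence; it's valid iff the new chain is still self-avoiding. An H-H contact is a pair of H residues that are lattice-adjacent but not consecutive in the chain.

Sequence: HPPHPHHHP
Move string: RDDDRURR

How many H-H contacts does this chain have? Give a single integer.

Answer: 1

Derivation:
Positions: [(0, 0), (1, 0), (1, -1), (1, -2), (1, -3), (2, -3), (2, -2), (3, -2), (4, -2)]
H-H contact: residue 3 @(1,-2) - residue 6 @(2, -2)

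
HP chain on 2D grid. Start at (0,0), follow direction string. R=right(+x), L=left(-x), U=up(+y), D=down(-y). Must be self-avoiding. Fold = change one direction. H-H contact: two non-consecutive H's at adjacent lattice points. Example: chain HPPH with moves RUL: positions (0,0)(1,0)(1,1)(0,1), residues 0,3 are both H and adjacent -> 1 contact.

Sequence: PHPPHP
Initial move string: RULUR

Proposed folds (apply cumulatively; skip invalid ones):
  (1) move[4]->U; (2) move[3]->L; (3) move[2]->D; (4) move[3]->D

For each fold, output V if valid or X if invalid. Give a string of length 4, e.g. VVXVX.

Initial: RULUR -> [(0, 0), (1, 0), (1, 1), (0, 1), (0, 2), (1, 2)]
Fold 1: move[4]->U => RULUU VALID
Fold 2: move[3]->L => RULLU VALID
Fold 3: move[2]->D => RUDLU INVALID (collision), skipped
Fold 4: move[3]->D => RULDU INVALID (collision), skipped

Answer: VVXX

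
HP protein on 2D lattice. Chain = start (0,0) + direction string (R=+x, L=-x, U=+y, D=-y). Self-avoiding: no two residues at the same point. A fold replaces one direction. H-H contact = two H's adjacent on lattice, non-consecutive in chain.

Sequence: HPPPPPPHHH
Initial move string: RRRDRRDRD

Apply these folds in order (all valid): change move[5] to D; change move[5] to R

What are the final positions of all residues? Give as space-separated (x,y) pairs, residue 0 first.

Answer: (0,0) (1,0) (2,0) (3,0) (3,-1) (4,-1) (5,-1) (5,-2) (6,-2) (6,-3)

Derivation:
Initial moves: RRRDRRDRD
Fold: move[5]->D => RRRDRDDRD (positions: [(0, 0), (1, 0), (2, 0), (3, 0), (3, -1), (4, -1), (4, -2), (4, -3), (5, -3), (5, -4)])
Fold: move[5]->R => RRRDRRDRD (positions: [(0, 0), (1, 0), (2, 0), (3, 0), (3, -1), (4, -1), (5, -1), (5, -2), (6, -2), (6, -3)])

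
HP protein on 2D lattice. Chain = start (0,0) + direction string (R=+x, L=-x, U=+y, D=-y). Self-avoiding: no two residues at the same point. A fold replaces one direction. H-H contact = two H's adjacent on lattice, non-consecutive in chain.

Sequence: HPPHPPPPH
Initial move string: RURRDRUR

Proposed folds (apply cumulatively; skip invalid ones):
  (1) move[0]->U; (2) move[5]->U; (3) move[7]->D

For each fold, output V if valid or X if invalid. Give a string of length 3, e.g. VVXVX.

Answer: VXX

Derivation:
Initial: RURRDRUR -> [(0, 0), (1, 0), (1, 1), (2, 1), (3, 1), (3, 0), (4, 0), (4, 1), (5, 1)]
Fold 1: move[0]->U => UURRDRUR VALID
Fold 2: move[5]->U => UURRDUUR INVALID (collision), skipped
Fold 3: move[7]->D => UURRDRUD INVALID (collision), skipped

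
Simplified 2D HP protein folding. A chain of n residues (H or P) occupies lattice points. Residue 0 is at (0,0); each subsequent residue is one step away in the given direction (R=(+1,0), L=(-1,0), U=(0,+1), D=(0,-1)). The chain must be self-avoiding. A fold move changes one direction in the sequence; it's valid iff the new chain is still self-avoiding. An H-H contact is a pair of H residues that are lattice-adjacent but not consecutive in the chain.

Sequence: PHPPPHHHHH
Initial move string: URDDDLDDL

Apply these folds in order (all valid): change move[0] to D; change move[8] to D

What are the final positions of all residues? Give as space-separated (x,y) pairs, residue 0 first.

Initial moves: URDDDLDDL
Fold: move[0]->D => DRDDDLDDL (positions: [(0, 0), (0, -1), (1, -1), (1, -2), (1, -3), (1, -4), (0, -4), (0, -5), (0, -6), (-1, -6)])
Fold: move[8]->D => DRDDDLDDD (positions: [(0, 0), (0, -1), (1, -1), (1, -2), (1, -3), (1, -4), (0, -4), (0, -5), (0, -6), (0, -7)])

Answer: (0,0) (0,-1) (1,-1) (1,-2) (1,-3) (1,-4) (0,-4) (0,-5) (0,-6) (0,-7)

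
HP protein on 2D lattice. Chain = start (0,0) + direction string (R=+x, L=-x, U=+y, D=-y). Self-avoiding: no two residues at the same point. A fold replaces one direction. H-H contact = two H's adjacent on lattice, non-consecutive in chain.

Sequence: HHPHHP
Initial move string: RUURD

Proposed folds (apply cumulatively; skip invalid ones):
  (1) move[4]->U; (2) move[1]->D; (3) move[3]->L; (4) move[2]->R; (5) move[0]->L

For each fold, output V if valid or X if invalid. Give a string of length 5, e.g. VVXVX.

Answer: VXVXV

Derivation:
Initial: RUURD -> [(0, 0), (1, 0), (1, 1), (1, 2), (2, 2), (2, 1)]
Fold 1: move[4]->U => RUURU VALID
Fold 2: move[1]->D => RDURU INVALID (collision), skipped
Fold 3: move[3]->L => RUULU VALID
Fold 4: move[2]->R => RURLU INVALID (collision), skipped
Fold 5: move[0]->L => LUULU VALID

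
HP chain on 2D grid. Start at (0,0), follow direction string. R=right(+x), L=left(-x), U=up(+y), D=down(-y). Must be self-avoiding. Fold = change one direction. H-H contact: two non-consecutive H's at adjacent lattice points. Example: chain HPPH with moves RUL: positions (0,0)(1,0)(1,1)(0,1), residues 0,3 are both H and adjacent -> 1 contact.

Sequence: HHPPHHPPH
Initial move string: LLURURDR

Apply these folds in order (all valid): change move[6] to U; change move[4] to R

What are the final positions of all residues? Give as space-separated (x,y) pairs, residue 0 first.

Answer: (0,0) (-1,0) (-2,0) (-2,1) (-1,1) (0,1) (1,1) (1,2) (2,2)

Derivation:
Initial moves: LLURURDR
Fold: move[6]->U => LLURURUR (positions: [(0, 0), (-1, 0), (-2, 0), (-2, 1), (-1, 1), (-1, 2), (0, 2), (0, 3), (1, 3)])
Fold: move[4]->R => LLURRRUR (positions: [(0, 0), (-1, 0), (-2, 0), (-2, 1), (-1, 1), (0, 1), (1, 1), (1, 2), (2, 2)])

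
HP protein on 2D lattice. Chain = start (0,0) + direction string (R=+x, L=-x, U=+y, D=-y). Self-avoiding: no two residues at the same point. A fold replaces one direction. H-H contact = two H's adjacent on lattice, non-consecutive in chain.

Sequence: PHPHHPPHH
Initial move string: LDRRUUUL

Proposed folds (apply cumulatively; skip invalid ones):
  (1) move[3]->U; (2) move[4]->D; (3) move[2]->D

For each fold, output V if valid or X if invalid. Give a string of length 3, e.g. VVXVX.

Initial: LDRRUUUL -> [(0, 0), (-1, 0), (-1, -1), (0, -1), (1, -1), (1, 0), (1, 1), (1, 2), (0, 2)]
Fold 1: move[3]->U => LDRUUUUL INVALID (collision), skipped
Fold 2: move[4]->D => LDRRDUUL INVALID (collision), skipped
Fold 3: move[2]->D => LDDRUUUL INVALID (collision), skipped

Answer: XXX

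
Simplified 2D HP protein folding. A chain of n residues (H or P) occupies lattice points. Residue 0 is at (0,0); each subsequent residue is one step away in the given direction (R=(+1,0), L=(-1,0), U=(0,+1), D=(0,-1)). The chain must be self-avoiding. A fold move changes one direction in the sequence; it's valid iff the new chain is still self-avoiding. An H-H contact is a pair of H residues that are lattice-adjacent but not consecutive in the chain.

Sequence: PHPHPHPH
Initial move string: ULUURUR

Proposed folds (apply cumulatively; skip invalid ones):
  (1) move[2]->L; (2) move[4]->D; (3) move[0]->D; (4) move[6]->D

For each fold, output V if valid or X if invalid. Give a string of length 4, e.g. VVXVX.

Initial: ULUURUR -> [(0, 0), (0, 1), (-1, 1), (-1, 2), (-1, 3), (0, 3), (0, 4), (1, 4)]
Fold 1: move[2]->L => ULLURUR VALID
Fold 2: move[4]->D => ULLUDUR INVALID (collision), skipped
Fold 3: move[0]->D => DLLURUR VALID
Fold 4: move[6]->D => DLLURUD INVALID (collision), skipped

Answer: VXVX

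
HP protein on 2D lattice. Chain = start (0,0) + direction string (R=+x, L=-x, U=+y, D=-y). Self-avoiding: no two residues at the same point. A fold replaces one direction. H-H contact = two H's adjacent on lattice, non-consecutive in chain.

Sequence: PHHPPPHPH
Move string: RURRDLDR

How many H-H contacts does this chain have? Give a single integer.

Positions: [(0, 0), (1, 0), (1, 1), (2, 1), (3, 1), (3, 0), (2, 0), (2, -1), (3, -1)]
H-H contact: residue 1 @(1,0) - residue 6 @(2, 0)

Answer: 1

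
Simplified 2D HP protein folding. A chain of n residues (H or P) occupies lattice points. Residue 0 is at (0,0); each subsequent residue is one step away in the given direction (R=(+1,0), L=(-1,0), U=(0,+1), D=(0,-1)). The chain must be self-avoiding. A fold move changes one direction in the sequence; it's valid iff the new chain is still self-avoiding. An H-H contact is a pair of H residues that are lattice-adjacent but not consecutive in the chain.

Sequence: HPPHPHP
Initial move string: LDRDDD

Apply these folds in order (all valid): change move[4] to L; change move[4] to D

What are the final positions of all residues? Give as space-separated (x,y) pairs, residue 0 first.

Answer: (0,0) (-1,0) (-1,-1) (0,-1) (0,-2) (0,-3) (0,-4)

Derivation:
Initial moves: LDRDDD
Fold: move[4]->L => LDRDLD (positions: [(0, 0), (-1, 0), (-1, -1), (0, -1), (0, -2), (-1, -2), (-1, -3)])
Fold: move[4]->D => LDRDDD (positions: [(0, 0), (-1, 0), (-1, -1), (0, -1), (0, -2), (0, -3), (0, -4)])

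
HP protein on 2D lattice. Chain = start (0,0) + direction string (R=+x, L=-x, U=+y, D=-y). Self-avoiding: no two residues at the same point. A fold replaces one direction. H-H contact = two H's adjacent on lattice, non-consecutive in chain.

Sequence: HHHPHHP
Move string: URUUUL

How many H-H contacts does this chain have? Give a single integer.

Answer: 0

Derivation:
Positions: [(0, 0), (0, 1), (1, 1), (1, 2), (1, 3), (1, 4), (0, 4)]
No H-H contacts found.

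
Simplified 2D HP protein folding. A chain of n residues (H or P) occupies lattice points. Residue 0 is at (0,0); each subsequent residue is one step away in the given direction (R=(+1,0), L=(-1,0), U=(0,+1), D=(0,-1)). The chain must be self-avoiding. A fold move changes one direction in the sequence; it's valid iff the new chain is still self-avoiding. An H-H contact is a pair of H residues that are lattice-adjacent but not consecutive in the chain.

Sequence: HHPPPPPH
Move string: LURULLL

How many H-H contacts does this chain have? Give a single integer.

Answer: 0

Derivation:
Positions: [(0, 0), (-1, 0), (-1, 1), (0, 1), (0, 2), (-1, 2), (-2, 2), (-3, 2)]
No H-H contacts found.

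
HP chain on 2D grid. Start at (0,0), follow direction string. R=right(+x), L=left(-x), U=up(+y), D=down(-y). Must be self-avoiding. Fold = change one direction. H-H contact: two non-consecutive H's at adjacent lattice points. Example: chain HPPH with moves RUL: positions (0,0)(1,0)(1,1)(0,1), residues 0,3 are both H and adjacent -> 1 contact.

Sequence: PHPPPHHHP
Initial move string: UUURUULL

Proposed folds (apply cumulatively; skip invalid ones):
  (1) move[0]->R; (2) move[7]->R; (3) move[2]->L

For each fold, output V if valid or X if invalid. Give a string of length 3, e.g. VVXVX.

Initial: UUURUULL -> [(0, 0), (0, 1), (0, 2), (0, 3), (1, 3), (1, 4), (1, 5), (0, 5), (-1, 5)]
Fold 1: move[0]->R => RUURUULL VALID
Fold 2: move[7]->R => RUURUULR INVALID (collision), skipped
Fold 3: move[2]->L => RULRUULL INVALID (collision), skipped

Answer: VXX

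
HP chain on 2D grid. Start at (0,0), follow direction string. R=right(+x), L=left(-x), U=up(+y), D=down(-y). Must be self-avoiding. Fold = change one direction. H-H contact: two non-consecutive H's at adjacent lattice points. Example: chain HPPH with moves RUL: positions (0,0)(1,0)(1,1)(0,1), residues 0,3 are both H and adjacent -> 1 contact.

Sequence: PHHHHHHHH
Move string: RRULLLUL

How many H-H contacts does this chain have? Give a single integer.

Positions: [(0, 0), (1, 0), (2, 0), (2, 1), (1, 1), (0, 1), (-1, 1), (-1, 2), (-2, 2)]
H-H contact: residue 1 @(1,0) - residue 4 @(1, 1)

Answer: 1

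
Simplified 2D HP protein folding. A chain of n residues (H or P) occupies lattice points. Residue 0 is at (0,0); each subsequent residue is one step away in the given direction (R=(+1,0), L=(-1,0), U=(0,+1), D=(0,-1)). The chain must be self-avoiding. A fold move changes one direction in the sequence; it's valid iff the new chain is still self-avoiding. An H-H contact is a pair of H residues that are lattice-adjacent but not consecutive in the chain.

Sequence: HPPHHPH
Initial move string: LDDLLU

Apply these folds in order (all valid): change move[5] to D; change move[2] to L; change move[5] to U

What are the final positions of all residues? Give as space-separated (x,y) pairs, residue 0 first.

Answer: (0,0) (-1,0) (-1,-1) (-2,-1) (-3,-1) (-4,-1) (-4,0)

Derivation:
Initial moves: LDDLLU
Fold: move[5]->D => LDDLLD (positions: [(0, 0), (-1, 0), (-1, -1), (-1, -2), (-2, -2), (-3, -2), (-3, -3)])
Fold: move[2]->L => LDLLLD (positions: [(0, 0), (-1, 0), (-1, -1), (-2, -1), (-3, -1), (-4, -1), (-4, -2)])
Fold: move[5]->U => LDLLLU (positions: [(0, 0), (-1, 0), (-1, -1), (-2, -1), (-3, -1), (-4, -1), (-4, 0)])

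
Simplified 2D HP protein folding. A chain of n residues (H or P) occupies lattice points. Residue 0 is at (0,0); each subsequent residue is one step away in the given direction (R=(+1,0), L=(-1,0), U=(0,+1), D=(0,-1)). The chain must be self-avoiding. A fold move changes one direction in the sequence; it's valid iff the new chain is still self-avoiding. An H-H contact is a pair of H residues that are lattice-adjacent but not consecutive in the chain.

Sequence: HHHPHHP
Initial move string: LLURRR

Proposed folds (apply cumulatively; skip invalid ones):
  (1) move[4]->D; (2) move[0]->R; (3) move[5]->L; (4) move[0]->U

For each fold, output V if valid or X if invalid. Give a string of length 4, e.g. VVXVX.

Answer: XXXV

Derivation:
Initial: LLURRR -> [(0, 0), (-1, 0), (-2, 0), (-2, 1), (-1, 1), (0, 1), (1, 1)]
Fold 1: move[4]->D => LLURDR INVALID (collision), skipped
Fold 2: move[0]->R => RLURRR INVALID (collision), skipped
Fold 3: move[5]->L => LLURRL INVALID (collision), skipped
Fold 4: move[0]->U => ULURRR VALID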